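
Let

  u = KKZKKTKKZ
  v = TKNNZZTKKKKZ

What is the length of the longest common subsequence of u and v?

7

Let dp[i][j] be the LCS length of the first i characters of u and the first j characters of v. dp[i][j] = dp[i-1][j-1]+1 when the i-th and j-th characters match, else max(dp[i-1][j], dp[i][j-1]).
    ·  T  K  N  N  Z  Z  T  K  K  K  K  Z
 ·  0  0  0  0  0  0  0  0  0  0  0  0  0
 K  0  0  1  1  1  1  1  1  1  1  1  1  1
 K  0  0  1  1  1  1  1  1  2  2  2  2  2
 Z  0  0  1  1  1  2  2  2  2  2  2  2  3
 K  0  0  1  1  1  2  2  2  3  3  3  3  3
 K  0  0  1  1  1  2  2  2  3  4  4  4  4
 T  0  1  1  1  1  2  2  3  3  4  4  4  4
 K  0  1  2  2  2  2  2  3  4  4  5  5  5
 K  0  1  2  2  2  2  2  3  4  5  5  6  6
 Z  0  1  2  2  2  3  3  3  4  5  5  6  7
dp[9][12] = 7. One LCS (by backtracking along matches): KZKKKKZ.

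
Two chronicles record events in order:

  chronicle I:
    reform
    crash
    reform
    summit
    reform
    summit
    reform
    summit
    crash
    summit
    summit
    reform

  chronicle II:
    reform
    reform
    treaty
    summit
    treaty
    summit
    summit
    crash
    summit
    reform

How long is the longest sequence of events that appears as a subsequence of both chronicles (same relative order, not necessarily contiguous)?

Taking reform at chronicle I[1]=chronicle II[1], reform at chronicle I[3]=chronicle II[2], summit at chronicle I[4]=chronicle II[4], summit at chronicle I[6]=chronicle II[6], summit at chronicle I[8]=chronicle II[7], crash at chronicle I[9]=chronicle II[8], summit at chronicle I[11]=chronicle II[9], reform at chronicle I[12]=chronicle II[10] gives a common subsequence of length 8. The LCS DP gives dp[12][10] = 8, so this is optimal.

8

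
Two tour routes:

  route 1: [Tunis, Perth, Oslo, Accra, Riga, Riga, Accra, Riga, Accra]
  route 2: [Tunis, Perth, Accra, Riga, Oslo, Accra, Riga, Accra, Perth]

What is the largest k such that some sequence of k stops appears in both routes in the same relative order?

One common subsequence of length 7: Tunis (route 1 #1, route 2 #1) → Perth (route 1 #2, route 2 #2) → Accra (route 1 #4, route 2 #3) → Riga (route 1 #5, route 2 #4) → Accra (route 1 #7, route 2 #6) → Riga (route 1 #8, route 2 #7) → Accra (route 1 #9, route 2 #8), and the DP table's final entry dp[9][9] is also 7, so no common subsequence is longer.

7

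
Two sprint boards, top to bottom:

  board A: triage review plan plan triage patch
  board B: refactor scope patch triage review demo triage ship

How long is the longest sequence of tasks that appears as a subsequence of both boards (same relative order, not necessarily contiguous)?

3

Taking triage at board A[1]=board B[4]; then review at board A[2]=board B[5]; then triage at board A[5]=board B[7] gives a common subsequence of length 3. Since dp[6][8] = 3, nothing longer is possible.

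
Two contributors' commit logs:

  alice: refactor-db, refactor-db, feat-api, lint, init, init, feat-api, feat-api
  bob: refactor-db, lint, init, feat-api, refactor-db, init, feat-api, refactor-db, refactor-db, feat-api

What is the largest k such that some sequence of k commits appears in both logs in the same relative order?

Match refactor-db at alice[2]=bob[1]; then lint at alice[4]=bob[2]; then init at alice[5]=bob[3]; then init at alice[6]=bob[6]; then feat-api at alice[7]=bob[7]; then feat-api at alice[8]=bob[10] — 6 commits in the same relative order in both. The LCS DP gives dp[8][10] = 6, so this is optimal.

6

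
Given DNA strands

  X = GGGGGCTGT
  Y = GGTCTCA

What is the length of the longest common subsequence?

One common subsequence of length 4: G at X[1]=Y[1] → G at X[2]=Y[2] → C at X[6]=Y[4] → T at X[7]=Y[5]. The LCS DP gives dp[9][7] = 4, so this is optimal.

4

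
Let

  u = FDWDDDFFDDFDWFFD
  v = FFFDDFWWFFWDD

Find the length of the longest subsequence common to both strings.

10

Match F [1,1], then F [7,2], then F [8,3], then D [9,4], then D [10,5], then F [11,6], then W [13,8], then F [14,9], then F [15,10], then D [16,13] — 10 characters in the same relative order in both. The LCS DP gives dp[16][13] = 10, so this is optimal.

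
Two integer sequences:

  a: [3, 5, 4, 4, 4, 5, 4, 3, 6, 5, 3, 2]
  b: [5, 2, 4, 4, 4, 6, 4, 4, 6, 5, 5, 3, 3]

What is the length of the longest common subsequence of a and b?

Pick 5 [2,1] → 4 [3,4] → 4 [4,5] → 4 [5,7] → 4 [7,8] → 6 [9,9] → 5 [10,11] → 3 [11,13]; all 8 values appear in both, in order, and the DP table's final entry dp[12][13] is also 8, so no common subsequence is longer.

8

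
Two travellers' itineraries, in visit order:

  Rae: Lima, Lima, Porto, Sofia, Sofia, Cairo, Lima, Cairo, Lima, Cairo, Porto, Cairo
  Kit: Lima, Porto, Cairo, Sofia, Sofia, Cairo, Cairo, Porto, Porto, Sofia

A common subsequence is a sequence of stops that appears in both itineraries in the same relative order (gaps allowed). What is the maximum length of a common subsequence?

7

Pick Lima (Rae #2, Kit #1), Porto (Rae #3, Kit #2), Sofia (Rae #4, Kit #4), Sofia (Rae #5, Kit #5), Cairo (Rae #6, Kit #6), Cairo (Rae #8, Kit #7), Porto (Rae #11, Kit #9); all 7 stops appear in both, in order, and the DP table's final entry dp[12][10] is also 7, so no common subsequence is longer.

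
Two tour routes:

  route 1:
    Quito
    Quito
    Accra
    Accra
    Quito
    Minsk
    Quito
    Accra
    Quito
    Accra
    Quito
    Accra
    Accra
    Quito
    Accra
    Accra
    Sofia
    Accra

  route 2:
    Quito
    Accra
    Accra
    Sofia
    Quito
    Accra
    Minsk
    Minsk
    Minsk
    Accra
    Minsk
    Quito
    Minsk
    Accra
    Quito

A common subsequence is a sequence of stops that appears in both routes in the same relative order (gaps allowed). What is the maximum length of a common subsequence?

9

Match Quito at route 1[2]=route 2[1], then Accra at route 1[3]=route 2[2], then Accra at route 1[4]=route 2[3], then Quito at route 1[5]=route 2[5], then Minsk at route 1[6]=route 2[9], then Accra at route 1[8]=route 2[10], then Quito at route 1[9]=route 2[12], then Accra at route 1[13]=route 2[14], then Quito at route 1[14]=route 2[15] — 9 stops in the same relative order in both. dp[18][15] = 9 confirms this is the maximum.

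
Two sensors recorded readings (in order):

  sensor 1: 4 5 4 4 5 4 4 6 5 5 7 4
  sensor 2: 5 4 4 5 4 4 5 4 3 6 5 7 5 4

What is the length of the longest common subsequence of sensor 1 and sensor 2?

Pick 4 at sensor 1[1]=sensor 2[3] → 5 at sensor 1[2]=sensor 2[4] → 4 at sensor 1[3]=sensor 2[5] → 4 at sensor 1[4]=sensor 2[6] → 5 at sensor 1[5]=sensor 2[7] → 4 at sensor 1[6]=sensor 2[8] → 6 at sensor 1[8]=sensor 2[10] → 5 at sensor 1[9]=sensor 2[11] → 5 at sensor 1[10]=sensor 2[13] → 4 at sensor 1[12]=sensor 2[14]; all 10 values appear in both, in order, and the DP table's final entry dp[12][14] is also 10, so no common subsequence is longer.

10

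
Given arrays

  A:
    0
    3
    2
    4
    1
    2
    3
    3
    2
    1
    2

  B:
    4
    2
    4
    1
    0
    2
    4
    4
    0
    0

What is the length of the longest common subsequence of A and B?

Pick 2 (A #3, B #2), 4 (A #4, B #3), 1 (A #5, B #4), 2 (A #6, B #6); all 4 values appear in both, in order. dp[11][10] = 4 confirms this is the maximum.

4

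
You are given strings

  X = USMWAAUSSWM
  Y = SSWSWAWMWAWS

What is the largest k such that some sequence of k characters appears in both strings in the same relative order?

5

Let dp[i][j] be the LCS length of the first i characters of X and the first j characters of Y. dp[i][j] = dp[i-1][j-1]+1 when the i-th and j-th characters match, else max(dp[i-1][j], dp[i][j-1]).
    ·  S  S  W  S  W  A  W  M  W  A  W  S
 ·  0  0  0  0  0  0  0  0  0  0  0  0  0
 U  0  0  0  0  0  0  0  0  0  0  0  0  0
 S  0  1  1  1  1  1  1  1  1  1  1  1  1
 M  0  1  1  1  1  1  1  1  2  2  2  2  2
 W  0  1  1  2  2  2  2  2  2  3  3  3  3
 A  0  1  1  2  2  2  3  3  3  3  4  4  4
 A  0  1  1  2  2  2  3  3  3  3  4  4  4
 U  0  1  1  2  2  2  3  3  3  3  4  4  4
 S  0  1  2  2  3  3  3  3  3  3  4  4  5
 S  0  1  2  2  3  3  3  3  3  3  4  4  5
 W  0  1  2  3  3  4  4  4  4  4  4  5  5
 M  0  1  2  3  3  4  4  4  5  5  5  5  5
dp[11][12] = 5. One LCS (by backtracking along matches): SMWAS.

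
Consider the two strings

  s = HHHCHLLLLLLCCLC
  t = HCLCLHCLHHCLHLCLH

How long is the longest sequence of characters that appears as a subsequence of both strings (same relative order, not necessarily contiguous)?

9

Pick H [3,1], then C [4,2], then L [6,3], then L [7,5], then L [8,8], then L [9,12], then L [11,14], then C [13,15], then L [14,16]; all 9 characters appear in both, in order, and the DP table's final entry dp[15][17] is also 9, so no common subsequence is longer.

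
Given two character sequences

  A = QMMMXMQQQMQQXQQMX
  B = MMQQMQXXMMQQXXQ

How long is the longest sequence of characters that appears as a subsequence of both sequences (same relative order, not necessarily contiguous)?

One common subsequence of length 10: M (A #2, B #1), M (A #3, B #2), M (A #4, B #5), X (A #5, B #8), M (A #6, B #9), M (A #10, B #10), Q (A #11, B #11), Q (A #12, B #12), X (A #13, B #14), Q (A #15, B #15). The LCS DP gives dp[17][15] = 10, so this is optimal.

10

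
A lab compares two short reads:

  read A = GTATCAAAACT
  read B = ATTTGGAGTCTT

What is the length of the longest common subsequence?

Taking G at read A[1]=read B[6] → A at read A[3]=read B[7] → T at read A[4]=read B[9] → C at read A[5]=read B[10] → T at read A[11]=read B[12] gives a common subsequence of length 5. dp[11][12] = 5 confirms this is the maximum.

5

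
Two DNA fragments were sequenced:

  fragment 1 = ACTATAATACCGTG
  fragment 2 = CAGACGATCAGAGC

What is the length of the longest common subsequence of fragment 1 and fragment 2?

Taking C at fragment 1[2]=fragment 2[1]; then A at fragment 1[4]=fragment 2[2]; then A at fragment 1[6]=fragment 2[4]; then A at fragment 1[7]=fragment 2[7]; then T at fragment 1[8]=fragment 2[8]; then A at fragment 1[9]=fragment 2[10]; then G at fragment 1[12]=fragment 2[11]; then G at fragment 1[14]=fragment 2[13] gives a common subsequence of length 8. Since dp[14][14] = 8, nothing longer is possible.

8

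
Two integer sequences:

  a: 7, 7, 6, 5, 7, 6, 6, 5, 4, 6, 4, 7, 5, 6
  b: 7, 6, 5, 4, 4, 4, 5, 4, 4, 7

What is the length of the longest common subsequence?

7

Let dp[i][j] be the LCS length of the first i values of a and the first j values of b. dp[i][j] = dp[i-1][j-1]+1 when the i-th and j-th values match, else max(dp[i-1][j], dp[i][j-1]).
    ·  7  6  5  4  4  4  5  4  4  7
 ·  0  0  0  0  0  0  0  0  0  0  0
 7  0  1  1  1  1  1  1  1  1  1  1
 7  0  1  1  1  1  1  1  1  1  1  2
 6  0  1  2  2  2  2  2  2  2  2  2
 5  0  1  2  3  3  3  3  3  3  3  3
 7  0  1  2  3  3  3  3  3  3  3  4
 6  0  1  2  3  3  3  3  3  3  3  4
 6  0  1  2  3  3  3  3  3  3  3  4
 5  0  1  2  3  3  3  3  4  4  4  4
 4  0  1  2  3  4  4  4  4  5  5  5
 6  0  1  2  3  4  4  4  4  5  5  5
 4  0  1  2  3  4  5  5  5  5  6  6
 7  0  1  2  3  4  5  5  5  5  6  7
 5  0  1  2  3  4  5  5  6  6  6  7
 6  0  1  2  3  4  5  5  6  6  6  7
dp[14][10] = 7. One LCS (by backtracking along matches): 7, 6, 5, 5, 4, 4, 7.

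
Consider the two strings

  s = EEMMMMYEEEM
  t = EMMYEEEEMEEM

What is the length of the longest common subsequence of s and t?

Let dp[i][j] be the LCS length of the first i characters of s and the first j characters of t. dp[i][j] = dp[i-1][j-1]+1 when the i-th and j-th characters match, else max(dp[i-1][j], dp[i][j-1]).
    ·  E  M  M  Y  E  E  E  E  M  E  E  M
 ·  0  0  0  0  0  0  0  0  0  0  0  0  0
 E  0  1  1  1  1  1  1  1  1  1  1  1  1
 E  0  1  1  1  1  2  2  2  2  2  2  2  2
 M  0  1  2  2  2  2  2  2  2  3  3  3  3
 M  0  1  2  3  3  3  3  3  3  3  3  3  4
 M  0  1  2  3  3  3  3  3  3  4  4  4  4
 M  0  1  2  3  3  3  3  3  3  4  4  4  5
 Y  0  1  2  3  4  4  4  4  4  4  4  4  5
 E  0  1  2  3  4  5  5  5  5  5  5  5  5
 E  0  1  2  3  4  5  6  6  6  6  6  6  6
 E  0  1  2  3  4  5  6  7  7  7  7  7  7
 M  0  1  2  3  4  5  6  7  7  8  8  8  8
dp[11][12] = 8. One LCS (by backtracking along matches): EMMYEEEM.

8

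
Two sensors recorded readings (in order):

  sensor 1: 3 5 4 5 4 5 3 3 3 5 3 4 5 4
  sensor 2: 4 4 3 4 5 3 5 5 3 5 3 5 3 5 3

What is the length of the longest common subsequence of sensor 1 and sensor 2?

9

Pick 3 (sensor 1 #1, sensor 2 #3) → 5 (sensor 1 #2, sensor 2 #5) → 5 (sensor 1 #4, sensor 2 #7) → 5 (sensor 1 #6, sensor 2 #8) → 3 (sensor 1 #7, sensor 2 #9) → 3 (sensor 1 #8, sensor 2 #11) → 3 (sensor 1 #9, sensor 2 #13) → 5 (sensor 1 #10, sensor 2 #14) → 3 (sensor 1 #11, sensor 2 #15); all 9 values appear in both, in order, and the DP table's final entry dp[14][15] is also 9, so no common subsequence is longer.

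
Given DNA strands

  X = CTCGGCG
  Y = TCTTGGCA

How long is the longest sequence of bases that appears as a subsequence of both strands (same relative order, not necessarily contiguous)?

5

One common subsequence of length 5: C (X #1, Y #2), T (X #2, Y #4), G (X #4, Y #5), G (X #5, Y #6), C (X #6, Y #7). The LCS DP gives dp[7][8] = 5, so this is optimal.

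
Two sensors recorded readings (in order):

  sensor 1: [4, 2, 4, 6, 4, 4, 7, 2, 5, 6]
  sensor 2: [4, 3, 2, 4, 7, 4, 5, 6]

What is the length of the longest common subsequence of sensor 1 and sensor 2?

One common subsequence of length 6: 4 [1,1]; then 2 [2,3]; then 4 [3,4]; then 4 [6,6]; then 5 [9,7]; then 6 [10,8]. Since dp[10][8] = 6, nothing longer is possible.

6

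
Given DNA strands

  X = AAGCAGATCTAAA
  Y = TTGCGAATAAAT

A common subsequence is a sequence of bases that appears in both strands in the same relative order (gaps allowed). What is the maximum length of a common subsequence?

Taking G [3,3]; then C [4,4]; then A [5,6]; then A [7,7]; then T [10,8]; then A [11,9]; then A [12,10]; then A [13,11] gives a common subsequence of length 8. dp[13][12] = 8 confirms this is the maximum.

8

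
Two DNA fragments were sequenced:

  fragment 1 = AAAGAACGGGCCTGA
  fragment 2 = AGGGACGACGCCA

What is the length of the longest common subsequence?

One common subsequence of length 9: A (fragment 1 #1, fragment 2 #1), A (fragment 1 #2, fragment 2 #5), G (fragment 1 #4, fragment 2 #7), A (fragment 1 #6, fragment 2 #8), C (fragment 1 #7, fragment 2 #9), G (fragment 1 #10, fragment 2 #10), C (fragment 1 #11, fragment 2 #11), C (fragment 1 #12, fragment 2 #12), A (fragment 1 #15, fragment 2 #13). dp[15][13] = 9 confirms this is the maximum.

9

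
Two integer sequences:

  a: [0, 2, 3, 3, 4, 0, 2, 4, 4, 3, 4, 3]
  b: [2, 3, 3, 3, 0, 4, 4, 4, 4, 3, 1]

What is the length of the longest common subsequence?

Let dp[i][j] be the LCS length of the first i values of a and the first j values of b. dp[i][j] = dp[i-1][j-1]+1 when the i-th and j-th values match, else max(dp[i-1][j], dp[i][j-1]).
    ·  2  3  3  3  0  4  4  4  4  3  1
 ·  0  0  0  0  0  0  0  0  0  0  0  0
 0  0  0  0  0  0  1  1  1  1  1  1  1
 2  0  1  1  1  1  1  1  1  1  1  1  1
 3  0  1  2  2  2  2  2  2  2  2  2  2
 3  0  1  2  3  3  3  3  3  3  3  3  3
 4  0  1  2  3  3  3  4  4  4  4  4  4
 0  0  1  2  3  3  4  4  4  4  4  4  4
 2  0  1  2  3  3  4  4  4  4  4  4  4
 4  0  1  2  3  3  4  5  5  5  5  5  5
 4  0  1  2  3  3  4  5  6  6  6  6  6
 3  0  1  2  3  4  4  5  6  6  6  7  7
 4  0  1  2  3  4  4  5  6  7  7  7  7
 3  0  1  2  3  4  4  5  6  7  7  8  8
dp[12][11] = 8. One LCS (by backtracking along matches): 2, 3, 3, 4, 4, 4, 4, 3.

8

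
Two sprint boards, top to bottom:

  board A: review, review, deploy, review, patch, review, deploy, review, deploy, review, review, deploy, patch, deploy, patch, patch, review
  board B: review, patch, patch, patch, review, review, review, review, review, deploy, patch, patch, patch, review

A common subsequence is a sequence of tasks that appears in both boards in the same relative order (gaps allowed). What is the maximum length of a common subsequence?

Taking review at board A[1]=board B[1], review at board A[4]=board B[5], review at board A[6]=board B[6], review at board A[8]=board B[7], review at board A[10]=board B[8], review at board A[11]=board B[9], deploy at board A[12]=board B[10], patch at board A[13]=board B[11], patch at board A[15]=board B[12], patch at board A[16]=board B[13], review at board A[17]=board B[14] gives a common subsequence of length 11. The LCS DP gives dp[17][14] = 11, so this is optimal.

11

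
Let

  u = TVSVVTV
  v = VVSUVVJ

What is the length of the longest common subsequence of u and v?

Let dp[i][j] be the LCS length of the first i characters of u and the first j characters of v. dp[i][j] = dp[i-1][j-1]+1 when the i-th and j-th characters match, else max(dp[i-1][j], dp[i][j-1]).
    ·  V  V  S  U  V  V  J
 ·  0  0  0  0  0  0  0  0
 T  0  0  0  0  0  0  0  0
 V  0  1  1  1  1  1  1  1
 S  0  1  1  2  2  2  2  2
 V  0  1  2  2  2  3  3  3
 V  0  1  2  2  2  3  4  4
 T  0  1  2  2  2  3  4  4
 V  0  1  2  2  2  3  4  4
dp[7][7] = 4. One LCS (by backtracking along matches): VSVV.

4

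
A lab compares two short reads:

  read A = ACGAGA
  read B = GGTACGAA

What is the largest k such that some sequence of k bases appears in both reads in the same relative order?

Taking A [1,4], then C [2,5], then G [3,6], then A [4,7], then A [6,8] gives a common subsequence of length 5. dp[6][8] = 5 confirms this is the maximum.

5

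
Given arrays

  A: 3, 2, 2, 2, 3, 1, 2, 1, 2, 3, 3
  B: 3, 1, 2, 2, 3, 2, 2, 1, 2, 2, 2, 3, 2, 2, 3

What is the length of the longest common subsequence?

Match 3 [1,1]; then 2 [2,4]; then 2 [3,6]; then 2 [4,7]; then 1 [6,8]; then 2 [7,10]; then 2 [9,11]; then 3 [10,12]; then 3 [11,15] — 9 values in the same relative order in both, and the DP table's final entry dp[11][15] is also 9, so no common subsequence is longer.

9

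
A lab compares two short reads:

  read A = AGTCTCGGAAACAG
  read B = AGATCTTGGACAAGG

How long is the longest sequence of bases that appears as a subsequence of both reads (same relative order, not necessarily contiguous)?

One common subsequence of length 11: A (read A #1, read B #1); then G (read A #2, read B #2); then T (read A #3, read B #4); then C (read A #4, read B #5); then T (read A #5, read B #7); then G (read A #7, read B #8); then G (read A #8, read B #9); then A (read A #9, read B #10); then A (read A #10, read B #12); then A (read A #11, read B #13); then G (read A #14, read B #15). Since dp[14][15] = 11, nothing longer is possible.

11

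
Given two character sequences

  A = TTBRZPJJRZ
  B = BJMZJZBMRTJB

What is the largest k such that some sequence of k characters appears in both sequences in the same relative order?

One common subsequence of length 4: B (A #3, B #1), Z (A #5, B #4), J (A #7, B #5), J (A #8, B #11). dp[10][12] = 4 confirms this is the maximum.

4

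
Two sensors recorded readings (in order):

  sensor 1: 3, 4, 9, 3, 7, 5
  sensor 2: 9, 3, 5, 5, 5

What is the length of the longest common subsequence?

Let dp[i][j] be the LCS length of the first i values of sensor 1 and the first j values of sensor 2. dp[i][j] = dp[i-1][j-1]+1 when the i-th and j-th values match, else max(dp[i-1][j], dp[i][j-1]).
    ·  9  3  5  5  5
 ·  0  0  0  0  0  0
 3  0  0  1  1  1  1
 4  0  0  1  1  1  1
 9  0  1  1  1  1  1
 3  0  1  2  2  2  2
 7  0  1  2  2  2  2
 5  0  1  2  3  3  3
dp[6][5] = 3. One LCS (by backtracking along matches): 9, 3, 5.

3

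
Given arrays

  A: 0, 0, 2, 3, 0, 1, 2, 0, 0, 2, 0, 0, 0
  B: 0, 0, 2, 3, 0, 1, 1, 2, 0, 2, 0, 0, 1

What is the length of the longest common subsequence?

11

Pick 0 [1,1], then 0 [2,2], then 2 [3,3], then 3 [4,4], then 0 [5,5], then 1 [6,7], then 2 [7,8], then 0 [9,9], then 2 [10,10], then 0 [11,11], then 0 [12,12]; all 11 values appear in both, in order. Since dp[13][13] = 11, nothing longer is possible.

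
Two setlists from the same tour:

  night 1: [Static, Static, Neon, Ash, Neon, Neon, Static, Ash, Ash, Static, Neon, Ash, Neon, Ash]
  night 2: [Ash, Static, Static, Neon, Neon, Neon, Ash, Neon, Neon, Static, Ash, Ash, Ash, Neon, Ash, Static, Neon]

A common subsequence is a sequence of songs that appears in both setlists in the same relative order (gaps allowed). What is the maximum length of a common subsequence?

12

Pick Static [1,2], Static [2,3], Neon [3,6], Ash [4,7], Neon [5,8], Neon [6,9], Static [7,10], Ash [8,12], Ash [9,13], Neon [11,14], Ash [12,15], Neon [13,17]; all 12 songs appear in both, in order. Since dp[14][17] = 12, nothing longer is possible.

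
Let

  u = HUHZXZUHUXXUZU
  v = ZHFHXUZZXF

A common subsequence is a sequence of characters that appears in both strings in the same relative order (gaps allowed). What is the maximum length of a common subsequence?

Let dp[i][j] be the LCS length of the first i characters of u and the first j characters of v. dp[i][j] = dp[i-1][j-1]+1 when the i-th and j-th characters match, else max(dp[i-1][j], dp[i][j-1]).
    ·  Z  H  F  H  X  U  Z  Z  X  F
 ·  0  0  0  0  0  0  0  0  0  0  0
 H  0  0  1  1  1  1  1  1  1  1  1
 U  0  0  1  1  1  1  2  2  2  2  2
 H  0  0  1  1  2  2  2  2  2  2  2
 Z  0  1  1  1  2  2  2  3  3  3  3
 X  0  1  1  1  2  3  3  3  3  4  4
 Z  0  1  1  1  2  3  3  4  4  4  4
 U  0  1  1  1  2  3  4  4  4  4  4
 H  0  1  2  2  2  3  4  4  4  4  4
 U  0  1  2  2  2  3  4  4  4  4  4
 X  0  1  2  2  2  3  4  4  4  5  5
 X  0  1  2  2  2  3  4  4  4  5  5
 U  0  1  2  2  2  3  4  4  4  5  5
 Z  0  1  2  2  2  3  4  5  5  5  5
 U  0  1  2  2  2  3  4  5  5  5  5
dp[14][10] = 5. One LCS (by backtracking along matches): HUZZX.

5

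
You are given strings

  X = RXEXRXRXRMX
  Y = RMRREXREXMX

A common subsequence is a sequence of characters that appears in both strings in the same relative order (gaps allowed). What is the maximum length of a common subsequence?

7

Let dp[i][j] be the LCS length of the first i characters of X and the first j characters of Y. dp[i][j] = dp[i-1][j-1]+1 when the i-th and j-th characters match, else max(dp[i-1][j], dp[i][j-1]).
    ·  R  M  R  R  E  X  R  E  X  M  X
 ·  0  0  0  0  0  0  0  0  0  0  0  0
 R  0  1  1  1  1  1  1  1  1  1  1  1
 X  0  1  1  1  1  1  2  2  2  2  2  2
 E  0  1  1  1  1  2  2  2  3  3  3  3
 X  0  1  1  1  1  2  3  3  3  4  4  4
 R  0  1  1  2  2  2  3  4  4  4  4  4
 X  0  1  1  2  2  2  3  4  4  5  5  5
 R  0  1  1  2  3  3  3  4  4  5  5  5
 X  0  1  1  2  3  3  4  4  4  5  5  6
 R  0  1  1  2  3  3  4  5  5  5  5  6
 M  0  1  2  2  3  3  4  5  5  5  6  6
 X  0  1  2  2  3  3  4  5  5  6  6  7
dp[11][11] = 7. One LCS (by backtracking along matches): REXRXMX.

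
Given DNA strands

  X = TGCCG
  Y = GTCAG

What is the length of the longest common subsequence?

3

Let dp[i][j] be the LCS length of the first i bases of X and the first j bases of Y. dp[i][j] = dp[i-1][j-1]+1 when the i-th and j-th bases match, else max(dp[i-1][j], dp[i][j-1]).
    ·  G  T  C  A  G
 ·  0  0  0  0  0  0
 T  0  0  1  1  1  1
 G  0  1  1  1  1  2
 C  0  1  1  2  2  2
 C  0  1  1  2  2  2
 G  0  1  1  2  2  3
dp[5][5] = 3. One LCS (by backtracking along matches): TCG.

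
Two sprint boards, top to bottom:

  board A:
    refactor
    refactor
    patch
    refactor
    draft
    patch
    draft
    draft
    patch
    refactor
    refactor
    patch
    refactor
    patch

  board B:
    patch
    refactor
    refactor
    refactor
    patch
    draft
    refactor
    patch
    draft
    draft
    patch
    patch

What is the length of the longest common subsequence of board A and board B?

Match refactor (board A #1, board B #3) → refactor (board A #2, board B #4) → patch (board A #3, board B #5) → refactor (board A #4, board B #7) → patch (board A #6, board B #8) → draft (board A #7, board B #9) → draft (board A #8, board B #10) → patch (board A #12, board B #11) → patch (board A #14, board B #12) — 9 tasks in the same relative order in both. dp[14][12] = 9 confirms this is the maximum.

9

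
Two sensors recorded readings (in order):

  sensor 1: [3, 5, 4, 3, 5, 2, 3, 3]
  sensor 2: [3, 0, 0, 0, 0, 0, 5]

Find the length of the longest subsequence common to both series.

Match 3 [1,1] → 5 [5,7] — 2 values in the same relative order in both. Since dp[8][7] = 2, nothing longer is possible.

2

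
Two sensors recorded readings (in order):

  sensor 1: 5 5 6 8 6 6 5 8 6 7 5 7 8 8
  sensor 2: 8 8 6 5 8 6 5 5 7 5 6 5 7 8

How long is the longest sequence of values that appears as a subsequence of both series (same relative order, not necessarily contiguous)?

9

Match 8 at sensor 1[4]=sensor 2[2], then 6 at sensor 1[6]=sensor 2[3], then 5 at sensor 1[7]=sensor 2[4], then 8 at sensor 1[8]=sensor 2[5], then 6 at sensor 1[9]=sensor 2[6], then 7 at sensor 1[10]=sensor 2[9], then 5 at sensor 1[11]=sensor 2[12], then 7 at sensor 1[12]=sensor 2[13], then 8 at sensor 1[14]=sensor 2[14] — 9 values in the same relative order in both. dp[14][14] = 9 confirms this is the maximum.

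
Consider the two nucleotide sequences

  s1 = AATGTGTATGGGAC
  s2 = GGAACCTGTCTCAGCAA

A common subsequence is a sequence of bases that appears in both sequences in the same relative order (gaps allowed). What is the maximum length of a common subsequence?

9

Pick A [1,3]; then A [2,4]; then T [3,7]; then G [4,8]; then T [5,9]; then T [7,11]; then A [8,13]; then G [10,14]; then A [13,17]; all 9 bases appear in both, in order, and the DP table's final entry dp[14][17] is also 9, so no common subsequence is longer.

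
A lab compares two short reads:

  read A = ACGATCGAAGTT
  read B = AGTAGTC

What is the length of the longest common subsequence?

One common subsequence of length 6: A [1,1], G [3,2], T [5,3], A [9,4], G [10,5], T [11,6]. dp[12][7] = 6 confirms this is the maximum.

6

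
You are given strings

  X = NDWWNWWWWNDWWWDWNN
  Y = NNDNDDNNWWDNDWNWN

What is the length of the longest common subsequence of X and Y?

10

Pick N (X #1, Y #4), D (X #2, Y #6), N (X #5, Y #8), W (X #6, Y #9), W (X #7, Y #10), N (X #10, Y #12), D (X #11, Y #13), W (X #12, Y #14), W (X #16, Y #16), N (X #18, Y #17); all 10 characters appear in both, in order. dp[18][17] = 10 confirms this is the maximum.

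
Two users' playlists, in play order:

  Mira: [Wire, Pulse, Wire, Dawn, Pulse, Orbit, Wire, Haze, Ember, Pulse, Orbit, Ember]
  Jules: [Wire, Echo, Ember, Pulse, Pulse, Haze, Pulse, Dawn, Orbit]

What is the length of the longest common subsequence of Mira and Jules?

6

One common subsequence of length 6: Wire (Mira #1, Jules #1) → Pulse (Mira #2, Jules #4) → Pulse (Mira #5, Jules #5) → Haze (Mira #8, Jules #6) → Pulse (Mira #10, Jules #7) → Orbit (Mira #11, Jules #9). dp[12][9] = 6 confirms this is the maximum.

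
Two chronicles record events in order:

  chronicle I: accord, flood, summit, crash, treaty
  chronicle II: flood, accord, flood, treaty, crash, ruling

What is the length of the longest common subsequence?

Match accord at chronicle I[1]=chronicle II[2], flood at chronicle I[2]=chronicle II[3], crash at chronicle I[4]=chronicle II[5] — 3 events in the same relative order in both. Since dp[5][6] = 3, nothing longer is possible.

3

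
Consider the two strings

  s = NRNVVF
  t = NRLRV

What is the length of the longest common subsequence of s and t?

3

Match N (s #1, t #1); then R (s #2, t #4); then V (s #5, t #5) — 3 characters in the same relative order in both. Since dp[6][5] = 3, nothing longer is possible.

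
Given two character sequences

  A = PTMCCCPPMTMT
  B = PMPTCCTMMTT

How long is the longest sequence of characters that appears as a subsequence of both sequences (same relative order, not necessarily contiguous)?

7

Match P [1,3] → T [2,4] → C [4,5] → C [5,6] → M [9,9] → T [10,10] → T [12,11] — 7 characters in the same relative order in both, and the DP table's final entry dp[12][11] is also 7, so no common subsequence is longer.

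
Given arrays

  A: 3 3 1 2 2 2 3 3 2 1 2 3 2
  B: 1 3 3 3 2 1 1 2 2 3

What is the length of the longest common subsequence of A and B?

Let dp[i][j] be the LCS length of the first i values of A and the first j values of B. dp[i][j] = dp[i-1][j-1]+1 when the i-th and j-th values match, else max(dp[i-1][j], dp[i][j-1]).
    ·  1  3  3  3  2  1  1  2  2  3
 ·  0  0  0  0  0  0  0  0  0  0  0
 3  0  0  1  1  1  1  1  1  1  1  1
 3  0  0  1  2  2  2  2  2  2  2  2
 1  0  1  1  2  2  2  3  3  3  3  3
 2  0  1  1  2  2  3  3  3  4  4  4
 2  0  1  1  2  2  3  3  3  4  5  5
 2  0  1  1  2  2  3  3  3  4  5  5
 3  0  1  2  2  3  3  3  3  4  5  6
 3  0  1  2  3  3  3  3  3  4  5  6
 2  0  1  2  3  3  4  4  4  4  5  6
 1  0  1  2  3  3  4  5  5  5  5  6
 2  0  1  2  3  3  4  5  5  6  6  6
 3  0  1  2  3  4  4  5  5  6  6  7
 2  0  1  2  3  4  5  5  5  6  7  7
dp[13][10] = 7. One LCS (by backtracking along matches): 3, 3, 3, 2, 1, 2, 3.

7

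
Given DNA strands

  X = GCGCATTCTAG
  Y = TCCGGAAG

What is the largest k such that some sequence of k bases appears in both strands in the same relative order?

One common subsequence of length 5: G at X[1]=Y[4] → G at X[3]=Y[5] → A at X[5]=Y[6] → A at X[10]=Y[7] → G at X[11]=Y[8]. The LCS DP gives dp[11][8] = 5, so this is optimal.

5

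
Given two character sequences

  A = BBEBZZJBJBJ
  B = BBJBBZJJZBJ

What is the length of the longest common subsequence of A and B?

8

One common subsequence of length 8: B at A[1]=B[2]; then B at A[2]=B[4]; then B at A[4]=B[5]; then Z at A[6]=B[6]; then J at A[7]=B[7]; then J at A[9]=B[8]; then B at A[10]=B[10]; then J at A[11]=B[11]. Since dp[11][11] = 8, nothing longer is possible.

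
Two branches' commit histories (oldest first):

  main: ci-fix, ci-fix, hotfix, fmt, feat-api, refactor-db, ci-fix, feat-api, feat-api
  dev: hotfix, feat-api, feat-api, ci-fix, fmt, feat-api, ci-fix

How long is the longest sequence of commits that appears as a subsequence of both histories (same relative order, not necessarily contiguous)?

4

One common subsequence of length 4: ci-fix (main #2, dev #4) → fmt (main #4, dev #5) → feat-api (main #5, dev #6) → ci-fix (main #7, dev #7). Since dp[9][7] = 4, nothing longer is possible.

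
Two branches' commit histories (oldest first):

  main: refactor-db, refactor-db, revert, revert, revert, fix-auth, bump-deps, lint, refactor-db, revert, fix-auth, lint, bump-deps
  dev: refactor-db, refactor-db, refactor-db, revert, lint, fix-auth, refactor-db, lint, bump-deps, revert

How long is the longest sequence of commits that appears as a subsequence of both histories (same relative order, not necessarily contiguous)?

7

One common subsequence of length 7: refactor-db [1,2], refactor-db [2,3], revert [3,4], fix-auth [6,6], refactor-db [9,7], lint [12,8], bump-deps [13,9], and the DP table's final entry dp[13][10] is also 7, so no common subsequence is longer.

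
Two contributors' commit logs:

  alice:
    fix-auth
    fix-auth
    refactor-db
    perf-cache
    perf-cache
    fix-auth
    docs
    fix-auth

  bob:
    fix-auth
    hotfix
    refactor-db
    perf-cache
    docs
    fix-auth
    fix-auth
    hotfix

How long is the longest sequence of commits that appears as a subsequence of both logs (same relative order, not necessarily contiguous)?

5

Match fix-auth at alice[1]=bob[1], then refactor-db at alice[3]=bob[3], then perf-cache at alice[4]=bob[4], then fix-auth at alice[6]=bob[6], then fix-auth at alice[8]=bob[7] — 5 commits in the same relative order in both. Since dp[8][8] = 5, nothing longer is possible.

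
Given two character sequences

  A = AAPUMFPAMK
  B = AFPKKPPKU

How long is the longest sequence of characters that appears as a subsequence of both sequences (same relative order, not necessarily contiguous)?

Let dp[i][j] be the LCS length of the first i characters of A and the first j characters of B. dp[i][j] = dp[i-1][j-1]+1 when the i-th and j-th characters match, else max(dp[i-1][j], dp[i][j-1]).
    ·  A  F  P  K  K  P  P  K  U
 ·  0  0  0  0  0  0  0  0  0  0
 A  0  1  1  1  1  1  1  1  1  1
 A  0  1  1  1  1  1  1  1  1  1
 P  0  1  1  2  2  2  2  2  2  2
 U  0  1  1  2  2  2  2  2  2  3
 M  0  1  1  2  2  2  2  2  2  3
 F  0  1  2  2  2  2  2  2  2  3
 P  0  1  2  3  3  3  3  3  3  3
 A  0  1  2  3  3  3  3  3  3  3
 M  0  1  2  3  3  3  3  3  3  3
 K  0  1  2  3  4  4  4  4  4  4
dp[10][9] = 4. One LCS (by backtracking along matches): APPK.

4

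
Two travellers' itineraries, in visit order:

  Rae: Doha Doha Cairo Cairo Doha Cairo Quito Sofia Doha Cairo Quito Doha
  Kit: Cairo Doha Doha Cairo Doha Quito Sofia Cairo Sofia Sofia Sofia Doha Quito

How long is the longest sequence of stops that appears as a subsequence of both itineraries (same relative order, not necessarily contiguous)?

8

One common subsequence of length 8: Doha at Rae[1]=Kit[2] → Doha at Rae[2]=Kit[3] → Cairo at Rae[4]=Kit[4] → Doha at Rae[5]=Kit[5] → Cairo at Rae[6]=Kit[8] → Sofia at Rae[8]=Kit[11] → Doha at Rae[9]=Kit[12] → Quito at Rae[11]=Kit[13]. Since dp[12][13] = 8, nothing longer is possible.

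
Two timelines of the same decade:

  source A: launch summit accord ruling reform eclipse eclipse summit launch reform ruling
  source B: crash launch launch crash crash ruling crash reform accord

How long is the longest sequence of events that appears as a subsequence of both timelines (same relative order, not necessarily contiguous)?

One common subsequence of length 3: launch (source A #1, source B #3), then ruling (source A #4, source B #6), then reform (source A #5, source B #8). dp[11][9] = 3 confirms this is the maximum.

3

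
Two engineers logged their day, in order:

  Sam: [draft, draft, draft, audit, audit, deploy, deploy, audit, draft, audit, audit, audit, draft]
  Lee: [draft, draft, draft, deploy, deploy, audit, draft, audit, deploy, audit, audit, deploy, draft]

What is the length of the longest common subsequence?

Match draft at Sam[1]=Lee[1] → draft at Sam[2]=Lee[2] → draft at Sam[3]=Lee[3] → deploy at Sam[6]=Lee[4] → deploy at Sam[7]=Lee[5] → audit at Sam[8]=Lee[6] → draft at Sam[9]=Lee[7] → audit at Sam[10]=Lee[8] → audit at Sam[11]=Lee[10] → audit at Sam[12]=Lee[11] → draft at Sam[13]=Lee[13] — 11 tasks in the same relative order in both, and the DP table's final entry dp[13][13] is also 11, so no common subsequence is longer.

11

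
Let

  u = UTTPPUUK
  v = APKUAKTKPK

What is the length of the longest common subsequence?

4

Let dp[i][j] be the LCS length of the first i characters of u and the first j characters of v. dp[i][j] = dp[i-1][j-1]+1 when the i-th and j-th characters match, else max(dp[i-1][j], dp[i][j-1]).
    ·  A  P  K  U  A  K  T  K  P  K
 ·  0  0  0  0  0  0  0  0  0  0  0
 U  0  0  0  0  1  1  1  1  1  1  1
 T  0  0  0  0  1  1  1  2  2  2  2
 T  0  0  0  0  1  1  1  2  2  2  2
 P  0  0  1  1  1  1  1  2  2  3  3
 P  0  0  1  1  1  1  1  2  2  3  3
 U  0  0  1  1  2  2  2  2  2  3  3
 U  0  0  1  1  2  2  2  2  2  3  3
 K  0  0  1  2  2  2  3  3  3  3  4
dp[8][10] = 4. One LCS (by backtracking along matches): UTPK.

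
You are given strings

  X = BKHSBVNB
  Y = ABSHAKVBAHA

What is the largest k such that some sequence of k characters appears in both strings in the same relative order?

4

Let dp[i][j] be the LCS length of the first i characters of X and the first j characters of Y. dp[i][j] = dp[i-1][j-1]+1 when the i-th and j-th characters match, else max(dp[i-1][j], dp[i][j-1]).
    ·  A  B  S  H  A  K  V  B  A  H  A
 ·  0  0  0  0  0  0  0  0  0  0  0  0
 B  0  0  1  1  1  1  1  1  1  1  1  1
 K  0  0  1  1  1  1  2  2  2  2  2  2
 H  0  0  1  1  2  2  2  2  2  2  3  3
 S  0  0  1  2  2  2  2  2  2  2  3  3
 B  0  0  1  2  2  2  2  2  3  3  3  3
 V  0  0  1  2  2  2  2  3  3  3  3  3
 N  0  0  1  2  2  2  2  3  3  3  3  3
 B  0  0  1  2  2  2  2  3  4  4  4  4
dp[8][11] = 4. One LCS (by backtracking along matches): BKVB.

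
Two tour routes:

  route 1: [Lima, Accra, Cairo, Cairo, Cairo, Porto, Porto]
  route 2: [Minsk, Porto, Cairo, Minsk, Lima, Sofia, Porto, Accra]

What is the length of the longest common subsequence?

One common subsequence of length 2: Lima (route 1 #1, route 2 #5) → Accra (route 1 #2, route 2 #8), and the DP table's final entry dp[7][8] is also 2, so no common subsequence is longer.

2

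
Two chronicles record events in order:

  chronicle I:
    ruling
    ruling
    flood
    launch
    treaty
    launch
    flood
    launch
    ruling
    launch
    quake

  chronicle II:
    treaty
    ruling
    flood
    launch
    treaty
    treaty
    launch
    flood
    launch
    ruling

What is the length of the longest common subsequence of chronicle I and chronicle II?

Taking ruling (chronicle I #2, chronicle II #2), flood (chronicle I #3, chronicle II #3), launch (chronicle I #4, chronicle II #4), treaty (chronicle I #5, chronicle II #6), launch (chronicle I #6, chronicle II #7), flood (chronicle I #7, chronicle II #8), launch (chronicle I #8, chronicle II #9), ruling (chronicle I #9, chronicle II #10) gives a common subsequence of length 8. Since dp[11][10] = 8, nothing longer is possible.

8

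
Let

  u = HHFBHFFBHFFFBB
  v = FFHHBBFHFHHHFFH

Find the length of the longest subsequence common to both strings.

Pick H (u #1, v #3), then H (u #2, v #4), then F (u #3, v #7), then H (u #5, v #8), then F (u #6, v #9), then H (u #9, v #12), then F (u #10, v #13), then F (u #11, v #14); all 8 characters appear in both, in order. Since dp[14][15] = 8, nothing longer is possible.

8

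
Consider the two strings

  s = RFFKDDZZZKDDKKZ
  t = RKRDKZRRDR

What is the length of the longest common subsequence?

5

Taking R [1,1] → K [4,2] → D [5,4] → Z [7,6] → D [11,9] gives a common subsequence of length 5. dp[15][10] = 5 confirms this is the maximum.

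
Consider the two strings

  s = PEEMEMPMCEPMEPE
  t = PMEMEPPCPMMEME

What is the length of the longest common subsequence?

10

One common subsequence of length 10: P at s[1]=t[1], then E at s[3]=t[3], then M at s[4]=t[4], then E at s[5]=t[5], then P at s[7]=t[7], then C at s[9]=t[8], then P at s[11]=t[9], then M at s[12]=t[11], then E at s[13]=t[12], then E at s[15]=t[14], and the DP table's final entry dp[15][14] is also 10, so no common subsequence is longer.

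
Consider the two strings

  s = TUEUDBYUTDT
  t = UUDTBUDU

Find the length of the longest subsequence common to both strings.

6

Let dp[i][j] be the LCS length of the first i characters of s and the first j characters of t. dp[i][j] = dp[i-1][j-1]+1 when the i-th and j-th characters match, else max(dp[i-1][j], dp[i][j-1]).
    ·  U  U  D  T  B  U  D  U
 ·  0  0  0  0  0  0  0  0  0
 T  0  0  0  0  1  1  1  1  1
 U  0  1  1  1  1  1  2  2  2
 E  0  1  1  1  1  1  2  2  2
 U  0  1  2  2  2  2  2  2  3
 D  0  1  2  3  3  3  3  3  3
 B  0  1  2  3  3  4  4  4  4
 Y  0  1  2  3  3  4  4  4  4
 U  0  1  2  3  3  4  5  5  5
 T  0  1  2  3  4  4  5  5  5
 D  0  1  2  3  4  4  5  6  6
 T  0  1  2  3  4  4  5  6  6
dp[11][8] = 6. One LCS (by backtracking along matches): UUDBUD.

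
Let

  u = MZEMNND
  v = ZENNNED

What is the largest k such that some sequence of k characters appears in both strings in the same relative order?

5

Let dp[i][j] be the LCS length of the first i characters of u and the first j characters of v. dp[i][j] = dp[i-1][j-1]+1 when the i-th and j-th characters match, else max(dp[i-1][j], dp[i][j-1]).
    ·  Z  E  N  N  N  E  D
 ·  0  0  0  0  0  0  0  0
 M  0  0  0  0  0  0  0  0
 Z  0  1  1  1  1  1  1  1
 E  0  1  2  2  2  2  2  2
 M  0  1  2  2  2  2  2  2
 N  0  1  2  3  3  3  3  3
 N  0  1  2  3  4  4  4  4
 D  0  1  2  3  4  4  4  5
dp[7][7] = 5. One LCS (by backtracking along matches): ZENND.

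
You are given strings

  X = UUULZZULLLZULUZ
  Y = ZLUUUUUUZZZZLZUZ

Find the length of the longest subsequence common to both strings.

Match U [1,6], U [2,7], U [3,8], Z [5,11], Z [6,12], L [10,13], Z [11,14], U [14,15], Z [15,16] — 9 characters in the same relative order in both. dp[15][16] = 9 confirms this is the maximum.

9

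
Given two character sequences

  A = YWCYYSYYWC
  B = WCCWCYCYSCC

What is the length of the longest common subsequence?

Let dp[i][j] be the LCS length of the first i characters of A and the first j characters of B. dp[i][j] = dp[i-1][j-1]+1 when the i-th and j-th characters match, else max(dp[i-1][j], dp[i][j-1]).
    ·  W  C  C  W  C  Y  C  Y  S  C  C
 ·  0  0  0  0  0  0  0  0  0  0  0  0
 Y  0  0  0  0  0  0  1  1  1  1  1  1
 W  0  1  1  1  1  1  1  1  1  1  1  1
 C  0  1  2  2  2  2  2  2  2  2  2  2
 Y  0  1  2  2  2  2  3  3  3  3  3  3
 Y  0  1  2  2  2  2  3  3  4  4  4  4
 S  0  1  2  2  2  2  3  3  4  5  5  5
 Y  0  1  2  2  2  2  3  3  4  5  5  5
 Y  0  1  2  2  2  2  3  3  4  5  5  5
 W  0  1  2  2  3  3  3  3  4  5  5  5
 C  0  1  2  3  3  4  4  4  4  5  6  6
dp[10][11] = 6. One LCS (by backtracking along matches): WCYYSC.

6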